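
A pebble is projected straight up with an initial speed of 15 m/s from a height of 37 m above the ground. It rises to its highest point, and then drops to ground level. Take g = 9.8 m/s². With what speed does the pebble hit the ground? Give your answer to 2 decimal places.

Phase 1 (rising): v₀ = 15.0 m/s, a = -9.8 m/s².
v = v₀ + at → t = (0 − 15.0) / -9.8 = 1.53 s
v² = v₀² + 2aΔx → Δx = (0² − 15.0²)/(2·-9.8) = 11.5 m

Phase 2 (falling): v₀ = 0 m/s, a = -9.8 m/s².
Falls 48.5 m from rest: t = √(2·48.5/9.8) = 3.15 s; v = g·t = 30.8 m/s.
Final speed = 30.8 m/s

30.83 m/s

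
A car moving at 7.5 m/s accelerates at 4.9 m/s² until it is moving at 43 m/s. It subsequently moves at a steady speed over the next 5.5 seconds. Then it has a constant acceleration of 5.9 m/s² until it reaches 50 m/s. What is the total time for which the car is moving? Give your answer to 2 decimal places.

Phase 1 (accelerating): v₀ = 7.50 m/s, a = 4.9 m/s².
v = v₀ + at → t = (43 − 7.50) / 4.9 = 7.24 s
v² = v₀² + 2aΔx → Δx = (43² − 7.50²)/(2·4.9) = 183 m

Phase 2 (constant speed): v₀ = 43.0 m/s, a = 0 m/s².
v = v₀ + at = 43.0 + (0)(5.5) = 43.0 m/s
Δx = v₀t + ½at² = 43.0·5.5 + 0.5·0·5.5² = 236 m

Phase 3 (accelerating): v₀ = 43.0 m/s, a = 5.9 m/s².
v = v₀ + at → t = (50 − 43.0) / 5.9 = 1.19 s
v² = v₀² + 2aΔx → Δx = (50² − 43.0²)/(2·5.9) = 55.2 m
Total time = 7.24 + 5.50 + 1.19 = 13.9 s

13.93 s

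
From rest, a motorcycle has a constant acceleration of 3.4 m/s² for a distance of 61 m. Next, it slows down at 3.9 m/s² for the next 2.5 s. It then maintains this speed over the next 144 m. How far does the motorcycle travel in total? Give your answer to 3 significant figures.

Phase 1 (accelerating): v₀ = 0 m/s, a = 3.4 m/s².
v² = v₀² + 2aΔx = 0² + 2·3.4·61 = 415 → v = 20.4 m/s
t = (v − v₀)/a = (20.4 − 0)/3.4 = 5.99 s

Phase 2 (decelerating): v₀ = 20.4 m/s, a = -3.9 m/s².
v = v₀ + at = 20.4 + (-3.9)(2.5) = 10.6 m/s
Δx = v₀t + ½at² = 20.4·2.5 + 0.5·-3.9·2.5² = 38.7 m

Phase 3 (constant speed): v₀ = 10.6 m/s, a = 0 m/s².
Constant speed: t = d/v = 144/10.6 = 13.6 s
Total distance = 61.0 + 38.7 + 144 = 244 m

244 m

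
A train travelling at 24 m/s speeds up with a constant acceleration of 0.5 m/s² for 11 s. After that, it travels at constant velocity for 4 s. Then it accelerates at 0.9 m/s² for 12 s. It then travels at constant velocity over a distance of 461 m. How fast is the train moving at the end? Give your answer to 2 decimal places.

40.30 m/s

Phase 1 (accelerating): v₀ = 24.0 m/s, a = 0.5 m/s².
v = v₀ + at = 24.0 + (0.5)(11) = 29.5 m/s
Δx = v₀t + ½at² = 24.0·11 + 0.5·0.5·11² = 294 m

Phase 2 (constant speed): v₀ = 29.5 m/s, a = 0 m/s².
v = v₀ + at = 29.5 + (0)(4) = 29.5 m/s
Δx = v₀t + ½at² = 29.5·4 + 0.5·0·4² = 118 m

Phase 3 (accelerating): v₀ = 29.5 m/s, a = 0.9 m/s².
v = v₀ + at = 29.5 + (0.9)(12) = 40.3 m/s
Δx = v₀t + ½at² = 29.5·12 + 0.5·0.9·12² = 419 m

Phase 4 (constant speed): v₀ = 40.3 m/s, a = 0 m/s².
Constant speed: t = d/v = 461/40.3 = 11.4 s
Final speed = 40.3 m/s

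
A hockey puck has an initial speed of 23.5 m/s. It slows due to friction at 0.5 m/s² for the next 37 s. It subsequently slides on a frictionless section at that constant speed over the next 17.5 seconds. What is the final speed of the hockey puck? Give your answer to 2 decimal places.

Phase 1 (decelerating): v₀ = 23.5 m/s, a = -0.5 m/s².
v = v₀ + at = 23.5 + (-0.5)(37) = 5.00 m/s
Δx = v₀t + ½at² = 23.5·37 + 0.5·-0.5·37² = 527 m

Phase 2 (constant speed): v₀ = 5.00 m/s, a = 0 m/s².
v = v₀ + at = 5.00 + (0)(17.5) = 5.00 m/s
Δx = v₀t + ½at² = 5.00·17.5 + 0.5·0·17.5² = 87.5 m
Final speed = 5.00 m/s

5.00 m/s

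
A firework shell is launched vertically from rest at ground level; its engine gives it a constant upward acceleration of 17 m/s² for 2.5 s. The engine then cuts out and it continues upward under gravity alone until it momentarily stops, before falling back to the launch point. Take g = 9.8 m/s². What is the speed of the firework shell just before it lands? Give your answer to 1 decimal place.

Phase 1 (powered ascent): v₀ = 0 m/s, a = 17 m/s².
v = v₀ + at = 0 + (17)(2.5) = 42.5 m/s
Δx = v₀t + ½at² = 0·2.5 + 0.5·17·2.5² = 53.1 m

Phase 2 (coasting upward): v₀ = 42.5 m/s, a = -9.8 m/s².
v = v₀ + at → t = (0 − 42.5) / -9.8 = 4.34 s
v² = v₀² + 2aΔx → Δx = (0² − 42.5²)/(2·-9.8) = 92.2 m

Phase 3 (free fall): v₀ = 0 m/s, a = -9.8 m/s².
Falls 145 m from rest: t = √(2·145/9.8) = 5.45 s; v = g·t = 53.4 m/s.
Impact speed = 53.4 m/s

53.4 m/s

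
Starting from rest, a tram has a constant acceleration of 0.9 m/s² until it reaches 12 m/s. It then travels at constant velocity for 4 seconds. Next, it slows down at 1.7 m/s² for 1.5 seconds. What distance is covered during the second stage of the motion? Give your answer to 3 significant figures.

Phase 1 (accelerating): v₀ = 0 m/s, a = 0.9 m/s².
v = v₀ + at → t = (12 − 0) / 0.9 = 13.3 s
v² = v₀² + 2aΔx → Δx = (12² − 0²)/(2·0.9) = 80.0 m

Phase 2 (constant speed): v₀ = 12.0 m/s, a = 0 m/s².
v = v₀ + at = 12.0 + (0)(4) = 12.0 m/s
Δx = v₀t + ½at² = 12.0·4 + 0.5·0·4² = 48.0 m
Distance in phase 2 = 48.0 m

48.0 m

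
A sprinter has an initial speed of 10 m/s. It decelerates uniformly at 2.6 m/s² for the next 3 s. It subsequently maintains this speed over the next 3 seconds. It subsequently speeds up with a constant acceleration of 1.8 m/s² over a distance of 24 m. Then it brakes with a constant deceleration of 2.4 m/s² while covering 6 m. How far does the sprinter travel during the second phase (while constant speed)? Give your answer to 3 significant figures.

6.60 m

Phase 1 (decelerating): v₀ = 10.0 m/s, a = -2.6 m/s².
v = v₀ + at = 10.0 + (-2.6)(3) = 2.20 m/s
Δx = v₀t + ½at² = 10.0·3 + 0.5·-2.6·3² = 18.3 m

Phase 2 (constant speed): v₀ = 2.20 m/s, a = 0 m/s².
v = v₀ + at = 2.20 + (0)(3) = 2.20 m/s
Δx = v₀t + ½at² = 2.20·3 + 0.5·0·3² = 6.60 m
Distance in phase 2 = 6.60 m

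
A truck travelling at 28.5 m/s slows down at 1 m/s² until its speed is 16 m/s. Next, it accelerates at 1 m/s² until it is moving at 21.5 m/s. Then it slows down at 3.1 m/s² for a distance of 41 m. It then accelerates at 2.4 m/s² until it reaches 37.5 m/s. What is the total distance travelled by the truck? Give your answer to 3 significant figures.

672 m

Phase 1 (decelerating): v₀ = 28.5 m/s, a = -1 m/s².
v = v₀ + at → t = (16 − 28.5) / -1 = 12.5 s
v² = v₀² + 2aΔx → Δx = (16² − 28.5²)/(2·-1) = 278 m

Phase 2 (accelerating): v₀ = 16.0 m/s, a = 1 m/s².
v = v₀ + at → t = (21.5 − 16.0) / 1 = 5.50 s
v² = v₀² + 2aΔx → Δx = (21.5² − 16.0²)/(2·1) = 103 m

Phase 3 (decelerating): v₀ = 21.5 m/s, a = -3.1 m/s².
v² = v₀² + 2aΔx = 21.5² + 2·-3.1·41 = 208 → v = 14.4 m/s
t = (v − v₀)/a = (14.4 − 21.5)/-3.1 = 2.28 s

Phase 4 (accelerating): v₀ = 14.4 m/s, a = 2.4 m/s².
v = v₀ + at → t = (37.5 − 14.4) / 2.4 = 9.62 s
v² = v₀² + 2aΔx → Δx = (37.5² − 14.4²)/(2·2.4) = 250 m
Total distance = 278 + 103 + 41.0 + 250 = 672 m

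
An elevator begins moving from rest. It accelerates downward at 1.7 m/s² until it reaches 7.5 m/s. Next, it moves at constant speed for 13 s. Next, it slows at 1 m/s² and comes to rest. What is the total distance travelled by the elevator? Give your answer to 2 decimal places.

142.17 m

Phase 1 (accelerating): v₀ = 0 m/s, a = 1.7 m/s².
v = v₀ + at → t = (7.5 − 0) / 1.7 = 4.41 s
v² = v₀² + 2aΔx → Δx = (7.5² − 0²)/(2·1.7) = 16.5 m

Phase 2 (constant speed): v₀ = 7.50 m/s, a = 0 m/s².
v = v₀ + at = 7.50 + (0)(13) = 7.50 m/s
Δx = v₀t + ½at² = 7.50·13 + 0.5·0·13² = 97.5 m

Phase 3 (decelerating): v₀ = 7.50 m/s, a = -1 m/s².
v = v₀ + at → t = (0 − 7.50) / -1 = 7.50 s
v² = v₀² + 2aΔx → Δx = (0² − 7.50²)/(2·-1) = 28.1 m
Total distance = 16.5 + 97.5 + 28.1 = 142 m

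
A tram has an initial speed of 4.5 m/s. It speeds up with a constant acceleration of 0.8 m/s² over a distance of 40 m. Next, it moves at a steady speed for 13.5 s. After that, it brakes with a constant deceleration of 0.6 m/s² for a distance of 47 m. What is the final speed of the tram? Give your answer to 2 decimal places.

Phase 1 (accelerating): v₀ = 4.50 m/s, a = 0.8 m/s².
v² = v₀² + 2aΔx = 4.50² + 2·0.8·40 = 84.2 → v = 9.18 m/s
t = (v − v₀)/a = (9.18 − 4.50)/0.8 = 5.85 s

Phase 2 (constant speed): v₀ = 9.18 m/s, a = 0 m/s².
v = v₀ + at = 9.18 + (0)(13.5) = 9.18 m/s
Δx = v₀t + ½at² = 9.18·13.5 + 0.5·0·13.5² = 124 m

Phase 3 (decelerating): v₀ = 9.18 m/s, a = -0.6 m/s².
v² = v₀² + 2aΔx = 9.18² + 2·-0.6·47 = 27.9 → v = 5.28 m/s
t = (v − v₀)/a = (5.28 − 9.18)/-0.6 = 6.50 s
Final speed = 5.28 m/s

5.28 m/s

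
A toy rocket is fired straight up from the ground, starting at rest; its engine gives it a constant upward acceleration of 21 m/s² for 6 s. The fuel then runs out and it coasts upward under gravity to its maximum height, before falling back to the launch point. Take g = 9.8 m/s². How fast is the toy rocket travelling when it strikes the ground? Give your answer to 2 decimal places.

Phase 1 (powered ascent): v₀ = 0 m/s, a = 21 m/s².
v = v₀ + at = 0 + (21)(6) = 126 m/s
Δx = v₀t + ½at² = 0·6 + 0.5·21·6² = 378 m

Phase 2 (coasting upward): v₀ = 126 m/s, a = -9.8 m/s².
v = v₀ + at → t = (0 − 126) / -9.8 = 12.9 s
v² = v₀² + 2aΔx → Δx = (0² − 126²)/(2·-9.8) = 810 m

Phase 3 (free fall): v₀ = 0 m/s, a = -9.8 m/s².
Falls 1190 m from rest: t = √(2·1190/9.8) = 15.6 s; v = g·t = 153 m/s.
Impact speed = 153 m/s

152.59 m/s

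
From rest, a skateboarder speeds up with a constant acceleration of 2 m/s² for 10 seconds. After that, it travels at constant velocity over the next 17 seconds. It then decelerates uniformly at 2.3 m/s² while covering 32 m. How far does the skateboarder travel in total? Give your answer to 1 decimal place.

472.0 m

Phase 1 (accelerating): v₀ = 0 m/s, a = 2 m/s².
v = v₀ + at = 0 + (2)(10) = 20.0 m/s
Δx = v₀t + ½at² = 0·10 + 0.5·2·10² = 100 m

Phase 2 (constant speed): v₀ = 20.0 m/s, a = 0 m/s².
v = v₀ + at = 20.0 + (0)(17) = 20.0 m/s
Δx = v₀t + ½at² = 20.0·17 + 0.5·0·17² = 340 m

Phase 3 (decelerating): v₀ = 20.0 m/s, a = -2.3 m/s².
v² = v₀² + 2aΔx = 20.0² + 2·-2.3·32 = 253 → v = 15.9 m/s
t = (v − v₀)/a = (15.9 − 20.0)/-2.3 = 1.78 s
Total distance = 100 + 340 + 32.0 = 472 m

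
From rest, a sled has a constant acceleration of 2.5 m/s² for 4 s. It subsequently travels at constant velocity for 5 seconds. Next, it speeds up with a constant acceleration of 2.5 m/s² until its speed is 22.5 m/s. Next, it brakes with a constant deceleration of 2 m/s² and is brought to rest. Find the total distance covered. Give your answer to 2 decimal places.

Phase 1 (accelerating): v₀ = 0 m/s, a = 2.5 m/s².
v = v₀ + at = 0 + (2.5)(4) = 10.0 m/s
Δx = v₀t + ½at² = 0·4 + 0.5·2.5·4² = 20.0 m

Phase 2 (constant speed): v₀ = 10.0 m/s, a = 0 m/s².
v = v₀ + at = 10.0 + (0)(5) = 10.0 m/s
Δx = v₀t + ½at² = 10.0·5 + 0.5·0·5² = 50.0 m

Phase 3 (accelerating): v₀ = 10.0 m/s, a = 2.5 m/s².
v = v₀ + at → t = (22.5 − 10.0) / 2.5 = 5.00 s
v² = v₀² + 2aΔx → Δx = (22.5² − 10.0²)/(2·2.5) = 81.2 m

Phase 4 (decelerating): v₀ = 22.5 m/s, a = -2 m/s².
v = v₀ + at → t = (0 − 22.5) / -2 = 11.2 s
v² = v₀² + 2aΔx → Δx = (0² − 22.5²)/(2·-2) = 127 m
Total distance = 20.0 + 50.0 + 81.2 + 127 = 278 m

277.81 m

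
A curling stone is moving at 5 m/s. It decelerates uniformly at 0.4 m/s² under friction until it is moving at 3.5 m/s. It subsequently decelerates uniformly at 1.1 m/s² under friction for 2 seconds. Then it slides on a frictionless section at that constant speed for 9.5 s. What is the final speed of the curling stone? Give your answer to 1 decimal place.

1.3 m/s

Phase 1 (decelerating): v₀ = 5.00 m/s, a = -0.4 m/s².
v = v₀ + at → t = (3.5 − 5.00) / -0.4 = 3.75 s
v² = v₀² + 2aΔx → Δx = (3.5² − 5.00²)/(2·-0.4) = 15.9 m

Phase 2 (decelerating): v₀ = 3.50 m/s, a = -1.1 m/s².
v = v₀ + at = 3.50 + (-1.1)(2) = 1.30 m/s
Δx = v₀t + ½at² = 3.50·2 + 0.5·-1.1·2² = 4.80 m

Phase 3 (constant speed): v₀ = 1.30 m/s, a = 0 m/s².
v = v₀ + at = 1.30 + (0)(9.5) = 1.30 m/s
Δx = v₀t + ½at² = 1.30·9.5 + 0.5·0·9.5² = 12.3 m
Final speed = 1.30 m/s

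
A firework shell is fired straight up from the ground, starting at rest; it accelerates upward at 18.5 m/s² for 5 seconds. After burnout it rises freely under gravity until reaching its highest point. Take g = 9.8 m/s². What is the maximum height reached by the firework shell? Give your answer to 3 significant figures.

Phase 1 (powered ascent): v₀ = 0 m/s, a = 18.5 m/s².
v = v₀ + at = 0 + (18.5)(5) = 92.5 m/s
Δx = v₀t + ½at² = 0·5 + 0.5·18.5·5² = 231 m

Phase 2 (coasting upward): v₀ = 92.5 m/s, a = -9.8 m/s².
v = v₀ + at → t = (0 − 92.5) / -9.8 = 9.44 s
v² = v₀² + 2aΔx → Δx = (0² − 92.5²)/(2·-9.8) = 437 m
Maximum height = 231 + 437 = 668 m

668 m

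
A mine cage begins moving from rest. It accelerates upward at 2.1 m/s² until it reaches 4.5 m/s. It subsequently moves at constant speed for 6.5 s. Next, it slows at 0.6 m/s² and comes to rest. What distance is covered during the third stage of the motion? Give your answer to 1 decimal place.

Phase 1 (accelerating): v₀ = 0 m/s, a = 2.1 m/s².
v = v₀ + at → t = (4.5 − 0) / 2.1 = 2.14 s
v² = v₀² + 2aΔx → Δx = (4.5² − 0²)/(2·2.1) = 4.82 m

Phase 2 (constant speed): v₀ = 4.50 m/s, a = 0 m/s².
v = v₀ + at = 4.50 + (0)(6.5) = 4.50 m/s
Δx = v₀t + ½at² = 4.50·6.5 + 0.5·0·6.5² = 29.2 m

Phase 3 (decelerating): v₀ = 4.50 m/s, a = -0.6 m/s².
v = v₀ + at → t = (0 − 4.50) / -0.6 = 7.50 s
v² = v₀² + 2aΔx → Δx = (0² − 4.50²)/(2·-0.6) = 16.9 m
Distance in phase 3 = 16.9 m

16.9 m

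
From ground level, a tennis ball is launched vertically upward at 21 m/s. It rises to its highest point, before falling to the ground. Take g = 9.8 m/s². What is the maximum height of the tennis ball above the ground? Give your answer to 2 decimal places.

Phase 1 (rising): v₀ = 21.0 m/s, a = -9.8 m/s².
v = v₀ + at → t = (0 − 21.0) / -9.8 = 2.14 s
v² = v₀² + 2aΔx → Δx = (0² − 21.0²)/(2·-9.8) = 22.5 m
Maximum height = 22.5 m

22.50 m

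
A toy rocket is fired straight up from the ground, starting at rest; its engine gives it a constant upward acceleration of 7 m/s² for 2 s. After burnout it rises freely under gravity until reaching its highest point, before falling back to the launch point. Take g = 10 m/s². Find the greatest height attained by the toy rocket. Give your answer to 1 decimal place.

23.8 m

Phase 1 (powered ascent): v₀ = 0 m/s, a = 7 m/s².
v = v₀ + at = 0 + (7)(2) = 14.0 m/s
Δx = v₀t + ½at² = 0·2 + 0.5·7·2² = 14.0 m

Phase 2 (coasting upward): v₀ = 14.0 m/s, a = -10 m/s².
v = v₀ + at → t = (0 − 14.0) / -10 = 1.40 s
v² = v₀² + 2aΔx → Δx = (0² − 14.0²)/(2·-10) = 9.80 m
Maximum height = 14.0 + 9.80 = 23.8 m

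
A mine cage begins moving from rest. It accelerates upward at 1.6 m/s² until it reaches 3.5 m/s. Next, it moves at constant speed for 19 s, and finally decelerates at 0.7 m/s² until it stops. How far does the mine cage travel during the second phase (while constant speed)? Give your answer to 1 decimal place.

66.5 m

Phase 1 (accelerating): v₀ = 0 m/s, a = 1.6 m/s².
v = v₀ + at → t = (3.5 − 0) / 1.6 = 2.19 s
v² = v₀² + 2aΔx → Δx = (3.5² − 0²)/(2·1.6) = 3.83 m

Phase 2 (constant speed): v₀ = 3.50 m/s, a = 0 m/s².
v = v₀ + at = 3.50 + (0)(19) = 3.50 m/s
Δx = v₀t + ½at² = 3.50·19 + 0.5·0·19² = 66.5 m
Distance in phase 2 = 66.5 m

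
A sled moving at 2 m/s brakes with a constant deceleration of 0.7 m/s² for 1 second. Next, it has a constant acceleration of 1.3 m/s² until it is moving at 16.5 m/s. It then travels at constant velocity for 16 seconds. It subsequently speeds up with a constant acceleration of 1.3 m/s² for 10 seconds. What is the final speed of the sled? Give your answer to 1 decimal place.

Phase 1 (decelerating): v₀ = 2.00 m/s, a = -0.7 m/s².
v = v₀ + at = 2.00 + (-0.7)(1) = 1.30 m/s
Δx = v₀t + ½at² = 2.00·1 + 0.5·-0.7·1² = 1.65 m

Phase 2 (accelerating): v₀ = 1.30 m/s, a = 1.3 m/s².
v = v₀ + at → t = (16.5 − 1.30) / 1.3 = 11.7 s
v² = v₀² + 2aΔx → Δx = (16.5² − 1.30²)/(2·1.3) = 104 m

Phase 3 (constant speed): v₀ = 16.5 m/s, a = 0 m/s².
v = v₀ + at = 16.5 + (0)(16) = 16.5 m/s
Δx = v₀t + ½at² = 16.5·16 + 0.5·0·16² = 264 m

Phase 4 (accelerating): v₀ = 16.5 m/s, a = 1.3 m/s².
v = v₀ + at = 16.5 + (1.3)(10) = 29.5 m/s
Δx = v₀t + ½at² = 16.5·10 + 0.5·1.3·10² = 230 m
Final speed = 29.5 m/s

29.5 m/s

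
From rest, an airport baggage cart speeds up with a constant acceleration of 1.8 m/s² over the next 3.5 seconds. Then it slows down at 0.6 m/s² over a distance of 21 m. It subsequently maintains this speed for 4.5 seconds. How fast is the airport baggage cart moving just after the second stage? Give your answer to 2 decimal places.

Phase 1 (accelerating): v₀ = 0 m/s, a = 1.8 m/s².
v = v₀ + at = 0 + (1.8)(3.5) = 6.30 m/s
Δx = v₀t + ½at² = 0·3.5 + 0.5·1.8·3.5² = 11.0 m

Phase 2 (decelerating): v₀ = 6.30 m/s, a = -0.6 m/s².
v² = v₀² + 2aΔx = 6.30² + 2·-0.6·21 = 14.5 → v = 3.81 m/s
t = (v − v₀)/a = (3.81 − 6.30)/-0.6 = 4.16 s
Speed at end of phase 2 = 3.81 m/s

3.81 m/s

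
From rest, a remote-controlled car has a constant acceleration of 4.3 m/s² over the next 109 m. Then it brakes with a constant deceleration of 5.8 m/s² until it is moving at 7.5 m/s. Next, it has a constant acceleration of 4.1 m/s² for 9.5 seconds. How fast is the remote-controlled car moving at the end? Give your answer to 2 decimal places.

Phase 1 (accelerating): v₀ = 0 m/s, a = 4.3 m/s².
v² = v₀² + 2aΔx = 0² + 2·4.3·109 = 937 → v = 30.6 m/s
t = (v − v₀)/a = (30.6 − 0)/4.3 = 7.12 s

Phase 2 (decelerating): v₀ = 30.6 m/s, a = -5.8 m/s².
v = v₀ + at → t = (7.5 − 30.6) / -5.8 = 3.99 s
v² = v₀² + 2aΔx → Δx = (7.5² − 30.6²)/(2·-5.8) = 76.0 m

Phase 3 (accelerating): v₀ = 7.50 m/s, a = 4.1 m/s².
v = v₀ + at = 7.50 + (4.1)(9.5) = 46.4 m/s
Δx = v₀t + ½at² = 7.50·9.5 + 0.5·4.1·9.5² = 256 m
Final speed = 46.4 m/s

46.45 m/s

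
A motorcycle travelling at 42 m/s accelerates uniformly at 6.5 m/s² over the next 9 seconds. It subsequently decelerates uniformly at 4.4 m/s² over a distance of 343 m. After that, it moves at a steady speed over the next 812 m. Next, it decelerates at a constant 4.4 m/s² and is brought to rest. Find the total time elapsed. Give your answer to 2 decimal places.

Phase 1 (accelerating): v₀ = 42.0 m/s, a = 6.5 m/s².
v = v₀ + at = 42.0 + (6.5)(9) = 100 m/s
Δx = v₀t + ½at² = 42.0·9 + 0.5·6.5·9² = 641 m

Phase 2 (decelerating): v₀ = 100 m/s, a = -4.4 m/s².
v² = v₀² + 2aΔx = 100² + 2·-4.4·343 = 7080 → v = 84.2 m/s
t = (v − v₀)/a = (84.2 − 100)/-4.4 = 3.72 s

Phase 3 (constant speed): v₀ = 84.2 m/s, a = 0 m/s².
Constant speed: t = d/v = 812/84.2 = 9.65 s

Phase 4 (decelerating): v₀ = 84.2 m/s, a = -4.4 m/s².
v = v₀ + at → t = (0 − 84.2) / -4.4 = 19.1 s
v² = v₀² + 2aΔx → Δx = (0² − 84.2²)/(2·-4.4) = 805 m
Total time = 9.00 + 3.72 + 9.65 + 19.1 = 41.5 s

41.49 s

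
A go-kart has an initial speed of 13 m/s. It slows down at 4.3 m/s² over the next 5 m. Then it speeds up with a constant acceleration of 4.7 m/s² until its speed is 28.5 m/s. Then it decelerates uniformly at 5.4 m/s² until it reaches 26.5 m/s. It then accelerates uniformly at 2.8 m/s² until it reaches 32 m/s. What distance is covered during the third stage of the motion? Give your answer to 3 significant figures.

Phase 1 (decelerating): v₀ = 13.0 m/s, a = -4.3 m/s².
v² = v₀² + 2aΔx = 13.0² + 2·-4.3·5 = 126 → v = 11.2 m/s
t = (v − v₀)/a = (11.2 − 13.0)/-4.3 = 0.413 s

Phase 2 (accelerating): v₀ = 11.2 m/s, a = 4.7 m/s².
v = v₀ + at → t = (28.5 − 11.2) / 4.7 = 3.68 s
v² = v₀² + 2aΔx → Δx = (28.5² − 11.2²)/(2·4.7) = 73.0 m

Phase 3 (decelerating): v₀ = 28.5 m/s, a = -5.4 m/s².
v = v₀ + at → t = (26.5 − 28.5) / -5.4 = 0.370 s
v² = v₀² + 2aΔx → Δx = (26.5² − 28.5²)/(2·-5.4) = 10.2 m
Distance in phase 3 = 10.2 m

10.2 m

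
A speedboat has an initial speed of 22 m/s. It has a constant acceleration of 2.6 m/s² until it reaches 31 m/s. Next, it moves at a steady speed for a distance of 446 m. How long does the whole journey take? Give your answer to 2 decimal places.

Phase 1 (accelerating): v₀ = 22.0 m/s, a = 2.6 m/s².
v = v₀ + at → t = (31 − 22.0) / 2.6 = 3.46 s
v² = v₀² + 2aΔx → Δx = (31² − 22.0²)/(2·2.6) = 91.7 m

Phase 2 (constant speed): v₀ = 31.0 m/s, a = 0 m/s².
Constant speed: t = d/v = 446/31.0 = 14.4 s
Total time = 3.46 + 14.4 = 17.8 s

17.85 s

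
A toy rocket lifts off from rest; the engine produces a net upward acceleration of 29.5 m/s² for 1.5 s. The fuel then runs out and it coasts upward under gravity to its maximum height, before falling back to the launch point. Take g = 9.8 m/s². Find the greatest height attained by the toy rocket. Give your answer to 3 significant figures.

133 m

Phase 1 (powered ascent): v₀ = 0 m/s, a = 29.5 m/s².
v = v₀ + at = 0 + (29.5)(1.5) = 44.2 m/s
Δx = v₀t + ½at² = 0·1.5 + 0.5·29.5·1.5² = 33.2 m

Phase 2 (coasting upward): v₀ = 44.2 m/s, a = -9.8 m/s².
v = v₀ + at → t = (0 − 44.2) / -9.8 = 4.52 s
v² = v₀² + 2aΔx → Δx = (0² − 44.2²)/(2·-9.8) = 99.9 m
Maximum height = 33.2 + 99.9 = 133 m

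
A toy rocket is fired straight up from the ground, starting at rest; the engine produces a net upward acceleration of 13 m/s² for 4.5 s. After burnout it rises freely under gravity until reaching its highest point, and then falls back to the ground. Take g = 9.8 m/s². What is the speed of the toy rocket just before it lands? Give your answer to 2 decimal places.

77.47 m/s

Phase 1 (powered ascent): v₀ = 0 m/s, a = 13 m/s².
v = v₀ + at = 0 + (13)(4.5) = 58.5 m/s
Δx = v₀t + ½at² = 0·4.5 + 0.5·13·4.5² = 132 m

Phase 2 (coasting upward): v₀ = 58.5 m/s, a = -9.8 m/s².
v = v₀ + at → t = (0 − 58.5) / -9.8 = 5.97 s
v² = v₀² + 2aΔx → Δx = (0² − 58.5²)/(2·-9.8) = 175 m

Phase 3 (free fall): v₀ = 0 m/s, a = -9.8 m/s².
Falls 306 m from rest: t = √(2·306/9.8) = 7.91 s; v = g·t = 77.5 m/s.
Impact speed = 77.5 m/s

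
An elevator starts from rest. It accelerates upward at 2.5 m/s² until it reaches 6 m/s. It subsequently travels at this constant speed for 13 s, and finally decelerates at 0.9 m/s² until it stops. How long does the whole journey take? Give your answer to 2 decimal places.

22.07 s

Phase 1 (accelerating): v₀ = 0 m/s, a = 2.5 m/s².
v = v₀ + at → t = (6 − 0) / 2.5 = 2.40 s
v² = v₀² + 2aΔx → Δx = (6² − 0²)/(2·2.5) = 7.20 m

Phase 2 (constant speed): v₀ = 6.00 m/s, a = 0 m/s².
v = v₀ + at = 6.00 + (0)(13) = 6.00 m/s
Δx = v₀t + ½at² = 6.00·13 + 0.5·0·13² = 78.0 m

Phase 3 (decelerating): v₀ = 6.00 m/s, a = -0.9 m/s².
v = v₀ + at → t = (0 − 6.00) / -0.9 = 6.67 s
v² = v₀² + 2aΔx → Δx = (0² − 6.00²)/(2·-0.9) = 20.0 m
Total time = 2.40 + 13.0 + 6.67 = 22.1 s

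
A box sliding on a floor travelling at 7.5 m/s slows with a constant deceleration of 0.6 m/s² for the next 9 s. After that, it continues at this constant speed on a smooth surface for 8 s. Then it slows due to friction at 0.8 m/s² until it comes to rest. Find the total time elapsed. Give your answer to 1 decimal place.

19.6 s

Phase 1 (decelerating): v₀ = 7.50 m/s, a = -0.6 m/s².
v = v₀ + at = 7.50 + (-0.6)(9) = 2.10 m/s
Δx = v₀t + ½at² = 7.50·9 + 0.5·-0.6·9² = 43.2 m

Phase 2 (constant speed): v₀ = 2.10 m/s, a = 0 m/s².
v = v₀ + at = 2.10 + (0)(8) = 2.10 m/s
Δx = v₀t + ½at² = 2.10·8 + 0.5·0·8² = 16.8 m

Phase 3 (decelerating): v₀ = 2.10 m/s, a = -0.8 m/s².
v = v₀ + at → t = (0 − 2.10) / -0.8 = 2.63 s
v² = v₀² + 2aΔx → Δx = (0² − 2.10²)/(2·-0.8) = 2.76 m
Total time = 9.00 + 8.00 + 2.63 = 19.6 s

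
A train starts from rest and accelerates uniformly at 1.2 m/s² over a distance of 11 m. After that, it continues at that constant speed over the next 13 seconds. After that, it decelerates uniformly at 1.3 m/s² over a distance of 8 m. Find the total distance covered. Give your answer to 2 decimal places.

85.80 m

Phase 1 (accelerating): v₀ = 0 m/s, a = 1.2 m/s².
v² = v₀² + 2aΔx = 0² + 2·1.2·11 = 26.4 → v = 5.14 m/s
t = (v − v₀)/a = (5.14 − 0)/1.2 = 4.28 s

Phase 2 (constant speed): v₀ = 5.14 m/s, a = 0 m/s².
v = v₀ + at = 5.14 + (0)(13) = 5.14 m/s
Δx = v₀t + ½at² = 5.14·13 + 0.5·0·13² = 66.8 m

Phase 3 (decelerating): v₀ = 5.14 m/s, a = -1.3 m/s².
v² = v₀² + 2aΔx = 5.14² + 2·-1.3·8 = 5.60 → v = 2.37 m/s
t = (v − v₀)/a = (2.37 − 5.14)/-1.3 = 2.13 s
Total distance = 11.0 + 66.8 + 8.00 = 85.8 m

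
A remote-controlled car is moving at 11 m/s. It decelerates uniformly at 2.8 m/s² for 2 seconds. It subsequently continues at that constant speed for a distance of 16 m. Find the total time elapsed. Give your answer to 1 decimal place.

Phase 1 (decelerating): v₀ = 11.0 m/s, a = -2.8 m/s².
v = v₀ + at = 11.0 + (-2.8)(2) = 5.40 m/s
Δx = v₀t + ½at² = 11.0·2 + 0.5·-2.8·2² = 16.4 m

Phase 2 (constant speed): v₀ = 5.40 m/s, a = 0 m/s².
Constant speed: t = d/v = 16/5.40 = 2.96 s
Total time = 2.00 + 2.96 = 4.96 s

5.0 s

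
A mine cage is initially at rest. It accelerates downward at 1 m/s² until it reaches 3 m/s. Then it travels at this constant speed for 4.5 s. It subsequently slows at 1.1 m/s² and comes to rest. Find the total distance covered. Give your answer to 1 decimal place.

22.1 m

Phase 1 (accelerating): v₀ = 0 m/s, a = 1 m/s².
v = v₀ + at → t = (3 − 0) / 1 = 3.00 s
v² = v₀² + 2aΔx → Δx = (3² − 0²)/(2·1) = 4.50 m

Phase 2 (constant speed): v₀ = 3.00 m/s, a = 0 m/s².
v = v₀ + at = 3.00 + (0)(4.5) = 3.00 m/s
Δx = v₀t + ½at² = 3.00·4.5 + 0.5·0·4.5² = 13.5 m

Phase 3 (decelerating): v₀ = 3.00 m/s, a = -1.1 m/s².
v = v₀ + at → t = (0 − 3.00) / -1.1 = 2.73 s
v² = v₀² + 2aΔx → Δx = (0² − 3.00²)/(2·-1.1) = 4.09 m
Total distance = 4.50 + 13.5 + 4.09 = 22.1 m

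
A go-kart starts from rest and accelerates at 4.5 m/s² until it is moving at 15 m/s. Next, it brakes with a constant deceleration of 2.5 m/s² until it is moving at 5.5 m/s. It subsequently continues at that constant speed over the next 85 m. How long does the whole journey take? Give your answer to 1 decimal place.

Phase 1 (accelerating): v₀ = 0 m/s, a = 4.5 m/s².
v = v₀ + at → t = (15 − 0) / 4.5 = 3.33 s
v² = v₀² + 2aΔx → Δx = (15² − 0²)/(2·4.5) = 25.0 m

Phase 2 (decelerating): v₀ = 15.0 m/s, a = -2.5 m/s².
v = v₀ + at → t = (5.5 − 15.0) / -2.5 = 3.80 s
v² = v₀² + 2aΔx → Δx = (5.5² − 15.0²)/(2·-2.5) = 39.0 m

Phase 3 (constant speed): v₀ = 5.50 m/s, a = 0 m/s².
Constant speed: t = d/v = 85/5.50 = 15.5 s
Total time = 3.33 + 3.80 + 15.5 = 22.6 s

22.6 s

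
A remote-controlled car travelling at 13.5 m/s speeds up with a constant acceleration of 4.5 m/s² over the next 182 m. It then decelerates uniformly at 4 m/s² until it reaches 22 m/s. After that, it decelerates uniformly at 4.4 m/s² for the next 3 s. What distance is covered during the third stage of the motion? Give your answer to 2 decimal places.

46.20 m

Phase 1 (accelerating): v₀ = 13.5 m/s, a = 4.5 m/s².
v² = v₀² + 2aΔx = 13.5² + 2·4.5·182 = 1820 → v = 42.7 m/s
t = (v − v₀)/a = (42.7 − 13.5)/4.5 = 6.48 s

Phase 2 (decelerating): v₀ = 42.7 m/s, a = -4 m/s².
v = v₀ + at → t = (22 − 42.7) / -4 = 5.17 s
v² = v₀² + 2aΔx → Δx = (22² − 42.7²)/(2·-4) = 167 m

Phase 3 (decelerating): v₀ = 22.0 m/s, a = -4.4 m/s².
v = v₀ + at = 22.0 + (-4.4)(3) = 8.80 m/s
Δx = v₀t + ½at² = 22.0·3 + 0.5·-4.4·3² = 46.2 m
Distance in phase 3 = 46.2 m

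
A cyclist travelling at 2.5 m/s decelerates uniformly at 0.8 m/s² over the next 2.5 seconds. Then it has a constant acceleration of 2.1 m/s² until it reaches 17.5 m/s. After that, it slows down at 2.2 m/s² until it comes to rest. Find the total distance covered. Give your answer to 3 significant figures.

Phase 1 (decelerating): v₀ = 2.50 m/s, a = -0.8 m/s².
v = v₀ + at = 2.50 + (-0.8)(2.5) = 0.500 m/s
Δx = v₀t + ½at² = 2.50·2.5 + 0.5·-0.8·2.5² = 3.75 m

Phase 2 (accelerating): v₀ = 0.500 m/s, a = 2.1 m/s².
v = v₀ + at → t = (17.5 − 0.500) / 2.1 = 8.10 s
v² = v₀² + 2aΔx → Δx = (17.5² − 0.500²)/(2·2.1) = 72.9 m

Phase 3 (decelerating): v₀ = 17.5 m/s, a = -2.2 m/s².
v = v₀ + at → t = (0 − 17.5) / -2.2 = 7.95 s
v² = v₀² + 2aΔx → Δx = (0² − 17.5²)/(2·-2.2) = 69.6 m
Total distance = 3.75 + 72.9 + 69.6 = 146 m

146 m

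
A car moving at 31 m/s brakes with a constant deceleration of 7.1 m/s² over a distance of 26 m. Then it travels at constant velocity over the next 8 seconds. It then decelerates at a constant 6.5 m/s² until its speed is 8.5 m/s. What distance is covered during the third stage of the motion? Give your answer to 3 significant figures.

40.0 m

Phase 1 (decelerating): v₀ = 31.0 m/s, a = -7.1 m/s².
v² = v₀² + 2aΔx = 31.0² + 2·-7.1·26 = 592 → v = 24.3 m/s
t = (v − v₀)/a = (24.3 − 31.0)/-7.1 = 0.940 s

Phase 2 (constant speed): v₀ = 24.3 m/s, a = 0 m/s².
v = v₀ + at = 24.3 + (0)(8) = 24.3 m/s
Δx = v₀t + ½at² = 24.3·8 + 0.5·0·8² = 195 m

Phase 3 (decelerating): v₀ = 24.3 m/s, a = -6.5 m/s².
v = v₀ + at → t = (8.5 − 24.3) / -6.5 = 2.43 s
v² = v₀² + 2aΔx → Δx = (8.5² − 24.3²)/(2·-6.5) = 40.0 m
Distance in phase 3 = 40.0 m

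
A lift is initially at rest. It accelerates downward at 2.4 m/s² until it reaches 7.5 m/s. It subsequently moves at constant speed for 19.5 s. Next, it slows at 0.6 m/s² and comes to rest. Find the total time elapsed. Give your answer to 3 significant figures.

Phase 1 (accelerating): v₀ = 0 m/s, a = 2.4 m/s².
v = v₀ + at → t = (7.5 − 0) / 2.4 = 3.12 s
v² = v₀² + 2aΔx → Δx = (7.5² − 0²)/(2·2.4) = 11.7 m

Phase 2 (constant speed): v₀ = 7.50 m/s, a = 0 m/s².
v = v₀ + at = 7.50 + (0)(19.5) = 7.50 m/s
Δx = v₀t + ½at² = 7.50·19.5 + 0.5·0·19.5² = 146 m

Phase 3 (decelerating): v₀ = 7.50 m/s, a = -0.6 m/s².
v = v₀ + at → t = (0 − 7.50) / -0.6 = 12.5 s
v² = v₀² + 2aΔx → Δx = (0² − 7.50²)/(2·-0.6) = 46.9 m
Total time = 3.12 + 19.5 + 12.5 = 35.1 s

35.1 s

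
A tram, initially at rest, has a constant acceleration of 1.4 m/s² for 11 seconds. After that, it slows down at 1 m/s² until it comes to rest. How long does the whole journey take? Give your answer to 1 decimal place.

26.4 s

Phase 1 (accelerating): v₀ = 0 m/s, a = 1.4 m/s².
v = v₀ + at = 0 + (1.4)(11) = 15.4 m/s
Δx = v₀t + ½at² = 0·11 + 0.5·1.4·11² = 84.7 m

Phase 2 (decelerating): v₀ = 15.4 m/s, a = -1 m/s².
v = v₀ + at → t = (0 − 15.4) / -1 = 15.4 s
v² = v₀² + 2aΔx → Δx = (0² − 15.4²)/(2·-1) = 119 m
Total time = 11.0 + 15.4 = 26.4 s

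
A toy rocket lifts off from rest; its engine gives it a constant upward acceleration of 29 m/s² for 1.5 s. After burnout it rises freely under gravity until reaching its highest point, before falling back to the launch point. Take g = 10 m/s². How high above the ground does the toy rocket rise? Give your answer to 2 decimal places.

Phase 1 (powered ascent): v₀ = 0 m/s, a = 29 m/s².
v = v₀ + at = 0 + (29)(1.5) = 43.5 m/s
Δx = v₀t + ½at² = 0·1.5 + 0.5·29·1.5² = 32.6 m

Phase 2 (coasting upward): v₀ = 43.5 m/s, a = -10 m/s².
v = v₀ + at → t = (0 − 43.5) / -10 = 4.35 s
v² = v₀² + 2aΔx → Δx = (0² − 43.5²)/(2·-10) = 94.6 m
Maximum height = 32.6 + 94.6 = 127 m

127.24 m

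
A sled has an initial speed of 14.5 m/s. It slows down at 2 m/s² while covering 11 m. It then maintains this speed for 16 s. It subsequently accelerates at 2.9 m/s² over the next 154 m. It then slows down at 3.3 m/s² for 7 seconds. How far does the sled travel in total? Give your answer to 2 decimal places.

Phase 1 (decelerating): v₀ = 14.5 m/s, a = -2 m/s².
v² = v₀² + 2aΔx = 14.5² + 2·-2·11 = 166 → v = 12.9 m/s
t = (v − v₀)/a = (12.9 − 14.5)/-2 = 0.803 s

Phase 2 (constant speed): v₀ = 12.9 m/s, a = 0 m/s².
v = v₀ + at = 12.9 + (0)(16) = 12.9 m/s
Δx = v₀t + ½at² = 12.9·16 + 0.5·0·16² = 206 m

Phase 3 (accelerating): v₀ = 12.9 m/s, a = 2.9 m/s².
v² = v₀² + 2aΔx = 12.9² + 2·2.9·154 = 1060 → v = 32.5 m/s
t = (v − v₀)/a = (32.5 − 12.9)/2.9 = 6.78 s

Phase 4 (decelerating): v₀ = 32.5 m/s, a = -3.3 m/s².
v = v₀ + at = 32.5 + (-3.3)(7) = 9.45 m/s
Δx = v₀t + ½at² = 32.5·7 + 0.5·-3.3·7² = 147 m
Total distance = 11.0 + 206 + 154 + 147 = 518 m

518.30 m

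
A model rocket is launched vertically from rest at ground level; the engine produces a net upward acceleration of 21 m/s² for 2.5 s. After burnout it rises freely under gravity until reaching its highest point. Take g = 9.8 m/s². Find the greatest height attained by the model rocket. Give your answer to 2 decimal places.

Phase 1 (powered ascent): v₀ = 0 m/s, a = 21 m/s².
v = v₀ + at = 0 + (21)(2.5) = 52.5 m/s
Δx = v₀t + ½at² = 0·2.5 + 0.5·21·2.5² = 65.6 m

Phase 2 (coasting upward): v₀ = 52.5 m/s, a = -9.8 m/s².
v = v₀ + at → t = (0 − 52.5) / -9.8 = 5.36 s
v² = v₀² + 2aΔx → Δx = (0² − 52.5²)/(2·-9.8) = 141 m
Maximum height = 65.6 + 141 = 206 m

206.25 m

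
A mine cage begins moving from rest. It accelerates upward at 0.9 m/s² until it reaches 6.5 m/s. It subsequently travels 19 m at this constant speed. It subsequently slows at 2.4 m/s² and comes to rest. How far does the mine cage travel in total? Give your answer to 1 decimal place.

Phase 1 (accelerating): v₀ = 0 m/s, a = 0.9 m/s².
v = v₀ + at → t = (6.5 − 0) / 0.9 = 7.22 s
v² = v₀² + 2aΔx → Δx = (6.5² − 0²)/(2·0.9) = 23.5 m

Phase 2 (constant speed): v₀ = 6.50 m/s, a = 0 m/s².
Constant speed: t = d/v = 19/6.50 = 2.92 s

Phase 3 (decelerating): v₀ = 6.50 m/s, a = -2.4 m/s².
v = v₀ + at → t = (0 − 6.50) / -2.4 = 2.71 s
v² = v₀² + 2aΔx → Δx = (0² − 6.50²)/(2·-2.4) = 8.80 m
Total distance = 23.5 + 19.0 + 8.80 = 51.3 m

51.3 m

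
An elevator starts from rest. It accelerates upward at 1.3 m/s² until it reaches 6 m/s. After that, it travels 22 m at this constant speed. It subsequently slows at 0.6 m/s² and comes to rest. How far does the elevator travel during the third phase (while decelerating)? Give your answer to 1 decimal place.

Phase 1 (accelerating): v₀ = 0 m/s, a = 1.3 m/s².
v = v₀ + at → t = (6 − 0) / 1.3 = 4.62 s
v² = v₀² + 2aΔx → Δx = (6² − 0²)/(2·1.3) = 13.8 m

Phase 2 (constant speed): v₀ = 6.00 m/s, a = 0 m/s².
Constant speed: t = d/v = 22/6.00 = 3.67 s

Phase 3 (decelerating): v₀ = 6.00 m/s, a = -0.6 m/s².
v = v₀ + at → t = (0 − 6.00) / -0.6 = 10.0 s
v² = v₀² + 2aΔx → Δx = (0² − 6.00²)/(2·-0.6) = 30.0 m
Distance in phase 3 = 30.0 m

30.0 m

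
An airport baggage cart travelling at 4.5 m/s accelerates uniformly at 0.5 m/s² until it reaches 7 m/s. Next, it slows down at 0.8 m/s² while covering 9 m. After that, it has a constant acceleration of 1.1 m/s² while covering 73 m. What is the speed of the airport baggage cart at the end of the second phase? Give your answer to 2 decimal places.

5.88 m/s

Phase 1 (accelerating): v₀ = 4.50 m/s, a = 0.5 m/s².
v = v₀ + at → t = (7 − 4.50) / 0.5 = 5.00 s
v² = v₀² + 2aΔx → Δx = (7² − 4.50²)/(2·0.5) = 28.8 m

Phase 2 (decelerating): v₀ = 7.00 m/s, a = -0.8 m/s².
v² = v₀² + 2aΔx = 7.00² + 2·-0.8·9 = 34.6 → v = 5.88 m/s
t = (v − v₀)/a = (5.88 − 7.00)/-0.8 = 1.40 s
Speed at end of phase 2 = 5.88 m/s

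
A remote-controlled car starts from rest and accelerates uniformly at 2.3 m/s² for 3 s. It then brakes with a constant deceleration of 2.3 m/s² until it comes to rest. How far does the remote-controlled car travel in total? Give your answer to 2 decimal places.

Phase 1 (accelerating): v₀ = 0 m/s, a = 2.3 m/s².
v = v₀ + at = 0 + (2.3)(3) = 6.90 m/s
Δx = v₀t + ½at² = 0·3 + 0.5·2.3·3² = 10.3 m

Phase 2 (decelerating): v₀ = 6.90 m/s, a = -2.3 m/s².
v = v₀ + at → t = (0 − 6.90) / -2.3 = 3.00 s
v² = v₀² + 2aΔx → Δx = (0² − 6.90²)/(2·-2.3) = 10.3 m
Total distance = 10.3 + 10.3 = 20.7 m

20.70 m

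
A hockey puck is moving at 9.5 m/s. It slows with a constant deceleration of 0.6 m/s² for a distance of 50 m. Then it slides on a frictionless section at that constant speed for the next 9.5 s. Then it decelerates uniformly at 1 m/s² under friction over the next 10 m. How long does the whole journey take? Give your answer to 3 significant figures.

Phase 1 (decelerating): v₀ = 9.50 m/s, a = -0.6 m/s².
v² = v₀² + 2aΔx = 9.50² + 2·-0.6·50 = 30.2 → v = 5.50 m/s
t = (v − v₀)/a = (5.50 − 9.50)/-0.6 = 6.67 s

Phase 2 (constant speed): v₀ = 5.50 m/s, a = 0 m/s².
v = v₀ + at = 5.50 + (0)(9.5) = 5.50 m/s
Δx = v₀t + ½at² = 5.50·9.5 + 0.5·0·9.5² = 52.2 m

Phase 3 (decelerating): v₀ = 5.50 m/s, a = -1 m/s².
v² = v₀² + 2aΔx = 5.50² + 2·-1·10 = 10.2 → v = 3.20 m/s
t = (v − v₀)/a = (3.20 − 5.50)/-1 = 2.30 s
Total time = 6.67 + 9.50 + 2.30 = 18.5 s

18.5 s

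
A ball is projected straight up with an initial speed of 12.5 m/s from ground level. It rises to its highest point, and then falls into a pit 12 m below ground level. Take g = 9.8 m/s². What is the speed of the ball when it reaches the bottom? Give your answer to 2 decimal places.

Phase 1 (rising): v₀ = 12.5 m/s, a = -9.8 m/s².
v = v₀ + at → t = (0 − 12.5) / -9.8 = 1.28 s
v² = v₀² + 2aΔx → Δx = (0² − 12.5²)/(2·-9.8) = 7.97 m

Phase 2 (falling): v₀ = 0 m/s, a = -9.8 m/s².
Falls 20.0 m from rest: t = √(2·20.0/9.8) = 2.02 s; v = g·t = 19.8 m/s.
Final speed = 19.8 m/s

19.79 m/s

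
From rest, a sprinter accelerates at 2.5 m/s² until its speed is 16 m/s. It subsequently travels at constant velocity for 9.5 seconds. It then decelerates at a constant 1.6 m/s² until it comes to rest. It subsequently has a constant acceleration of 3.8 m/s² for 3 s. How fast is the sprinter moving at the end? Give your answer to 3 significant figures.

11.4 m/s

Phase 1 (accelerating): v₀ = 0 m/s, a = 2.5 m/s².
v = v₀ + at → t = (16 − 0) / 2.5 = 6.40 s
v² = v₀² + 2aΔx → Δx = (16² − 0²)/(2·2.5) = 51.2 m

Phase 2 (constant speed): v₀ = 16.0 m/s, a = 0 m/s².
v = v₀ + at = 16.0 + (0)(9.5) = 16.0 m/s
Δx = v₀t + ½at² = 16.0·9.5 + 0.5·0·9.5² = 152 m

Phase 3 (decelerating): v₀ = 16.0 m/s, a = -1.6 m/s².
v = v₀ + at → t = (0 − 16.0) / -1.6 = 10.0 s
v² = v₀² + 2aΔx → Δx = (0² − 16.0²)/(2·-1.6) = 80.0 m

Phase 4 (accelerating): v₀ = 0 m/s, a = 3.8 m/s².
v = v₀ + at = 0 + (3.8)(3) = 11.4 m/s
Δx = v₀t + ½at² = 0·3 + 0.5·3.8·3² = 17.1 m
Final speed = 11.4 m/s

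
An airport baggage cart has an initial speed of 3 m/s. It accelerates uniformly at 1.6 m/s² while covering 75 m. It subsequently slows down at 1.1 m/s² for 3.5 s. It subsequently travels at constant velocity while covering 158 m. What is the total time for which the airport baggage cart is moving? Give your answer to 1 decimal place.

24.7 s

Phase 1 (accelerating): v₀ = 3.00 m/s, a = 1.6 m/s².
v² = v₀² + 2aΔx = 3.00² + 2·1.6·75 = 249 → v = 15.8 m/s
t = (v − v₀)/a = (15.8 − 3.00)/1.6 = 7.99 s

Phase 2 (decelerating): v₀ = 15.8 m/s, a = -1.1 m/s².
v = v₀ + at = 15.8 + (-1.1)(3.5) = 11.9 m/s
Δx = v₀t + ½at² = 15.8·3.5 + 0.5·-1.1·3.5² = 48.5 m

Phase 3 (constant speed): v₀ = 11.9 m/s, a = 0 m/s².
Constant speed: t = d/v = 158/11.9 = 13.2 s
Total time = 7.99 + 3.50 + 13.2 = 24.7 s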